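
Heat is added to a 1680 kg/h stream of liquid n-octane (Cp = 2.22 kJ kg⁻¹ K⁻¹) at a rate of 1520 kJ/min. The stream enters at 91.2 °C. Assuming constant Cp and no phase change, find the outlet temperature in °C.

T_out = 116 °C

Q = 1520 kJ/min = 91200 kJ/h
ΔT = Q/(ṁ·Cp) = 91200/(1680×2.22) = 24.453 K
T_out = 91.2 + 24.453 = 115.65 °C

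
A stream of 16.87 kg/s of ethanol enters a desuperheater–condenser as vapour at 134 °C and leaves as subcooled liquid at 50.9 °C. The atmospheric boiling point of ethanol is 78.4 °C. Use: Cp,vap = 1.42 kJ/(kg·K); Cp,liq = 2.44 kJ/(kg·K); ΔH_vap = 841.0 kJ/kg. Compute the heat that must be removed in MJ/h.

vapour 134→78.4 °C: -78.952 kJ/kg
condensation at 78.4 °C: -841 kJ/kg
liquid 78.4→50.9 °C: -67.1 kJ/kg
Δh = -78.952 + -841 + -67.1 = -987.05 kJ/kg
Q = ṁ·Δh = 16.87 kg/s × -987.05 kJ/kg = -16652 kJ/s
|Q| = 16652 kW = 59946 MJ/h

Q_c = 59900 MJ/h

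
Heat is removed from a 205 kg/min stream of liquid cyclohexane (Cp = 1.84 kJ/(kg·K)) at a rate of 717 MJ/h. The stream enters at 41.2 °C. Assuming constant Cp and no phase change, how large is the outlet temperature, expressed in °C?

Q = 717 MJ/h = 11950 kJ/min
ΔT = Q/(ṁ·Cp) = 11950/(205×1.84) = 31.681 K
T_out = 41.2 − 31.681 = 9.5192 °C

T_out = 9.52 °C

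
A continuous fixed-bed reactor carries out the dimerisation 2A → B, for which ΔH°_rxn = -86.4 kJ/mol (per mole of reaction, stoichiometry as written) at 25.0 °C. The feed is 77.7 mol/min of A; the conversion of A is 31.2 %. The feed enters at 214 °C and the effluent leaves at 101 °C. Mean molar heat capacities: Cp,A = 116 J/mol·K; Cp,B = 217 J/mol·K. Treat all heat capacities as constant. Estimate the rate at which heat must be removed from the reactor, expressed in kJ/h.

Q_out = 125000 kJ/h

Extent of reaction ξ = 0.312 × 77.7 / 2 = 12.121 mol/min
Reaction term: ξ·ΔH°_rxn = 12.121 × -86.4 = -1047.3 kJ/min
Sensible, feed 214→25 °C: -1703.5 kJ/min
Outlet flows (mol/min): A 53.458, B 12.121
Sensible, products 25→101 °C: 671.19 kJ/min
Q = ΔH = -2079.6 kJ/min = -34.66 kW
Heat removed = 124770 kJ/h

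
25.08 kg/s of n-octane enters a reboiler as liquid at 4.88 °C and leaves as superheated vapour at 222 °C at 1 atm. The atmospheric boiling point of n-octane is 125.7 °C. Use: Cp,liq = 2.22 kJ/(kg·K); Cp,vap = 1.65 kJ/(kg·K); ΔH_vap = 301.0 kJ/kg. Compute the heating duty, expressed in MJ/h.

liquid 4.88→125.7 °C: 268.22 kJ/kg
vaporisation at 125.7 °C: 301 kJ/kg
vapour 125.7→222 °C: 158.89 kJ/kg
Δh = 268.22 + 301 + 158.89 = 728.12 kJ/kg
Q = ṁ·Δh = 25.08 kg/s × 728.12 kJ/kg = 18261 kJ/s
|Q| = 18261 kW = 65740 MJ/h

Q = 65700 MJ/h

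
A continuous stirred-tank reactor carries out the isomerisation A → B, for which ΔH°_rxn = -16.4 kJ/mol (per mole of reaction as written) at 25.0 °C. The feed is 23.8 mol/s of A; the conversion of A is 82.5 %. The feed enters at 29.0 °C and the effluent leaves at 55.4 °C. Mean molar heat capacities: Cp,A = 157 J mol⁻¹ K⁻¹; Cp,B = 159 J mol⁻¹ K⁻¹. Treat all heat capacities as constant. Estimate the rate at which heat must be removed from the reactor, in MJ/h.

Extent of reaction ξ = 0.825 × 23.8 = 19.635 mol/s
Reaction term: ξ·ΔH°_rxn = 19.635 × -16.4 = -322.01 kJ/s
Sensible, feed 29.0→25 °C: -14.946 kJ/s
Outlet flows (mol/s): A 4.165, B 19.635
Sensible, products 25→55.4 °C: 114.79 kJ/s
Q = ΔH = -222.17 kJ/s = -222.17 kW
Heat removed = 799.83 MJ/h

Q_out = 800 MJ/h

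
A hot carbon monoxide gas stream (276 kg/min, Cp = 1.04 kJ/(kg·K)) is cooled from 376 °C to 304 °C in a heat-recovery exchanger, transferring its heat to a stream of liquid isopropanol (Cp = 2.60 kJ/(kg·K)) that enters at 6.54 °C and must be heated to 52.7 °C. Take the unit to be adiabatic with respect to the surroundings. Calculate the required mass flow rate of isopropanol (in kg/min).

Heat released by hot stream: Q = 276 × 1.04 × (376 − 304) = 20667 kJ/min
Energy balance on cold side (adiabatic exchanger): Q = ṁ_c·Cp_c·(T_c,out − T_c,in)
ṁ_c = 20667 / [2.60 × (52.7 − 6.54)] = 172.2 kg/min

ṁ_c = 172 kg/min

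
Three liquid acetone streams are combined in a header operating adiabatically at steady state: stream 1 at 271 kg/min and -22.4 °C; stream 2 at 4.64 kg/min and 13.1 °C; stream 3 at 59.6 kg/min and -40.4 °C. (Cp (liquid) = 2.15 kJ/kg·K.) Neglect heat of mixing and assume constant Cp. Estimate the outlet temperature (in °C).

T_out = -25.1 °C

Energy balance with Q = 0: Σ ṁᵢCp,ᵢ(T_out − Tᵢ) = 0
T_out = Σ ṁᵢCp,ᵢTᵢ / Σ ṁᵢCp,ᵢ
      = -18098 / 720.77 = -25.109 °C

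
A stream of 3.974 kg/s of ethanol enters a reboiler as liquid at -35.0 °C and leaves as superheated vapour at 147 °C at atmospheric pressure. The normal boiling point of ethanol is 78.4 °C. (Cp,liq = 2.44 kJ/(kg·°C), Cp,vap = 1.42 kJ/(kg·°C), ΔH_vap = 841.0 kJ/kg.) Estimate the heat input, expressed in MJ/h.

Q = 17400 MJ/h

liquid -35.0→78.4 °C: 276.7 kJ/kg
vaporisation at 78.4 °C: 841 kJ/kg
vapour 78.4→147 °C: 97.412 kJ/kg
Δh = 276.7 + 841 + 97.412 = 1215.1 kJ/kg
Q = ṁ·Δh = 3.974 kg/s × 1215.1 kJ/kg = 4828.8 kJ/s
|Q| = 4828.8 kW = 17384 MJ/h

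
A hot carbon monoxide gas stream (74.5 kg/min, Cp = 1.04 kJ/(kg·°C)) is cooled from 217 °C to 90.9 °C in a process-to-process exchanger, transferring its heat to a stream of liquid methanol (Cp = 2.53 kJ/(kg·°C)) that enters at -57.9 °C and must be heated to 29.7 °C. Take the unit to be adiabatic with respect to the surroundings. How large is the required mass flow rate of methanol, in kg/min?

ṁ_c = 44.1 kg/min

Heat released by hot stream: Q = 74.5 × 1.04 × (217 − 90.9) = 9770.2 kJ/min
Energy balance on cold side (adiabatic exchanger): Q = ṁ_c·Cp_c·(T_c,out − T_c,in)
ṁ_c = 9770.2 / [2.53 × (29.7 − -57.9)] = 44.084 kg/min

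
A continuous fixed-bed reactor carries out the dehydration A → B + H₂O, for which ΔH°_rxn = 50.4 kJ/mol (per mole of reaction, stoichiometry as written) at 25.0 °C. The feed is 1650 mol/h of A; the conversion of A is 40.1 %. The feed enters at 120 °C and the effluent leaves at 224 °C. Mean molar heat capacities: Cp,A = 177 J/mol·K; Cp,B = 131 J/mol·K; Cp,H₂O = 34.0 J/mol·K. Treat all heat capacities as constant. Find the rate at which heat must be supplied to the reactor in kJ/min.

Extent of reaction ξ = 0.401 × 1650 = 661.65 mol/h
Reaction term: ξ·ΔH°_rxn = 661.65 × 50.4 = 33347 kJ/h
Sensible, feed 120→25 °C: -27745 kJ/h
Outlet flows (mol/h): A 988.35, B 661.65, H₂O 661.65
Sensible, products 25→224 °C: 56538 kJ/h
Q = ΔH = 62140 kJ/h = 17.261 kW
Heat supplied = 1035.7 kJ/min

Q_in = 1040 kJ/min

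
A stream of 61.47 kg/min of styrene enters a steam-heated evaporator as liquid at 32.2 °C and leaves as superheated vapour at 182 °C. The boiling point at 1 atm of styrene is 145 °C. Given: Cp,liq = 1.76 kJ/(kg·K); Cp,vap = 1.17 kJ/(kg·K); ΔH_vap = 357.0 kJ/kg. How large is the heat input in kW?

Q = 613 kW

liquid 32.2→145 °C: 198.53 kJ/kg
vaporisation at 145 °C: 357 kJ/kg
vapour 145→182 °C: 43.29 kJ/kg
Δh = 198.53 + 357 + 43.29 = 598.82 kJ/kg
Q = ṁ·Δh = 61.47 kg/min × 598.82 kJ/kg = 36809 kJ/min
|Q| = 613.49 kW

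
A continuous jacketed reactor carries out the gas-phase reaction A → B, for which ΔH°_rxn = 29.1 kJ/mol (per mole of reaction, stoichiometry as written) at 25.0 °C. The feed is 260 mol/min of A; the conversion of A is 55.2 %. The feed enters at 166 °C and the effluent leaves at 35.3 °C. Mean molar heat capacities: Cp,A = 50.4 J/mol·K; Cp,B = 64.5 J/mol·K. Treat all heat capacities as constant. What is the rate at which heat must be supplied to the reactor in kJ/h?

Q_in = 149000 kJ/h

Extent of reaction ξ = 0.552 × 260 = 143.52 mol/min
Reaction term: ξ·ΔH°_rxn = 143.52 × 29.1 = 4176.4 kJ/min
Sensible, feed 166→25 °C: -1847.7 kJ/min
Outlet flows (mol/min): A 116.48, B 143.52
Sensible, products 25→35.3 °C: 155.81 kJ/min
Q = ΔH = 2484.6 kJ/min = 41.41 kW
Heat supplied = 149070 kJ/h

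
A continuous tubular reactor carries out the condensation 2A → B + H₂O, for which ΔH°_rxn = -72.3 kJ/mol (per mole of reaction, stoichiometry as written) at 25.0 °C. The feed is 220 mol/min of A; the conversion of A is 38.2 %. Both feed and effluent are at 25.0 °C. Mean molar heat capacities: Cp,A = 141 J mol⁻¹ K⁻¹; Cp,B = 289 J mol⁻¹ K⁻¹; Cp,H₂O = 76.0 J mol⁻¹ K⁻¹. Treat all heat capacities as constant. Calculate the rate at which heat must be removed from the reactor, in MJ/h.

Extent of reaction ξ = 0.382 × 220 / 2 = 42.02 mol/min
Reaction term: ξ·ΔH°_rxn = 42.02 × -72.3 = -3038 kJ/min
Q = ΔH = -3038 kJ/min = -50.634 kW
Heat removed = 182.28 MJ/h

Q_out = 182 MJ/h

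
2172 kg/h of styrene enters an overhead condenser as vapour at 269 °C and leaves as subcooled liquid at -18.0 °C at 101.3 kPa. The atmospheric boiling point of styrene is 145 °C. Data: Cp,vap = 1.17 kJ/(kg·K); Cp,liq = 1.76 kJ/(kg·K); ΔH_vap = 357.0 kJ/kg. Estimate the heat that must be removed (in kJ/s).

Q_c = 476 kJ/s

vapour 269→145 °C: -145.08 kJ/kg
condensation at 145 °C: -357 kJ/kg
liquid 145→-18.0 °C: -286.88 kJ/kg
Δh = -145.08 + -357 + -286.88 = -788.96 kJ/kg
Q = ṁ·Δh = 2172 kg/h × -788.96 kJ/kg = -1.7136e+06 kJ/h
|Q| = 476.01 kW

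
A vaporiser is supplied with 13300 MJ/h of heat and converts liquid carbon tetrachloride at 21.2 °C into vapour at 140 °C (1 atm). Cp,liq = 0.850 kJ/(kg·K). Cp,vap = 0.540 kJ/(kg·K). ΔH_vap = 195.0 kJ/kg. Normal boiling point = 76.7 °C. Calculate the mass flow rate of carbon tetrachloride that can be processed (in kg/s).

Δh = 0.850×(76.7−21.2) + 195.0 + 0.540×(140−76.7) = 276.36 kJ/kg
Q = 13300 MJ/h = 3694.4 kJ/s = 3694.4 kJ/s
ṁ = Q/Δh = 3694.4 / 276.36 = 13.368 kg/s

ṁ = 13.4 kg/s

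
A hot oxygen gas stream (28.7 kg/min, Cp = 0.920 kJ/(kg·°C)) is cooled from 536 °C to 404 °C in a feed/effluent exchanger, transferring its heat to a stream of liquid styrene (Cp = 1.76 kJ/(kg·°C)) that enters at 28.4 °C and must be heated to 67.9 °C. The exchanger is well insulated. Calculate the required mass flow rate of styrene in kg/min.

ṁ_c = 50.1 kg/min

Heat released by hot stream: Q = 28.7 × 0.920 × (536 − 404) = 3485.3 kJ/min
Energy balance on cold side (adiabatic exchanger): Q = ṁ_c·Cp_c·(T_c,out − T_c,in)
ṁ_c = 3485.3 / [1.76 × (67.9 − 28.4)] = 50.134 kg/min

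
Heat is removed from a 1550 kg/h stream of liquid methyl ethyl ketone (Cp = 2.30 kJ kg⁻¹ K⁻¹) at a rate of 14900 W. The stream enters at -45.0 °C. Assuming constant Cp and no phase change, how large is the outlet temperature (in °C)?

T_out = -60.0 °C

Q = 14900 W = 53640 kJ/h
ΔT = Q/(ṁ·Cp) = 53640/(1550×2.30) = 15.046 K
T_out = -45.0 − 15.046 = -60.046 °C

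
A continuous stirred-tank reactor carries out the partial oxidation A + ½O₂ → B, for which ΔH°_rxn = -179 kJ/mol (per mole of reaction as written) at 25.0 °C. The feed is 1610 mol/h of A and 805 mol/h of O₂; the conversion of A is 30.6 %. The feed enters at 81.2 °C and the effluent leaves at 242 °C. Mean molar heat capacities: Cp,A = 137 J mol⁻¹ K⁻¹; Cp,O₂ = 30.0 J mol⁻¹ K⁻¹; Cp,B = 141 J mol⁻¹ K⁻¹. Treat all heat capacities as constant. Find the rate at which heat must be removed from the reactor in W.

Extent of reaction ξ = 0.306 × 1610 = 492.66 mol/h
Reaction term: ξ·ΔH°_rxn = 492.66 × -179 = -88186 kJ/h
Sensible, feed 81.2→25 °C: -13753 kJ/h
Outlet flows (mol/h): A 1117.3, O₂ 558.67, B 492.66
Sensible, products 25→242 °C: 51928 kJ/h
Q = ΔH = -50011 kJ/h = -13.892 kW
Heat removed = 13892 W

Q_out = 13900 W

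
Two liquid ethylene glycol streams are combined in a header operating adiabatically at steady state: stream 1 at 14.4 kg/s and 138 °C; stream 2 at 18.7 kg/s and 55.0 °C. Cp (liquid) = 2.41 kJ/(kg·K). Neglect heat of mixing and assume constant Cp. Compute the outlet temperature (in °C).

No heat crosses the boundary, so H_out = H_in.
Σ ṁᵢCp,ᵢTᵢ = 14.4×2.41×138 + 18.7×2.41×55.0 = 7267.8
Σ ṁᵢCp,ᵢ = 14.4×2.41 + 18.7×2.41 = 79.771
T_out = 7267.8 / 79.771 = 91.109 °C

T_out = 91.1 °C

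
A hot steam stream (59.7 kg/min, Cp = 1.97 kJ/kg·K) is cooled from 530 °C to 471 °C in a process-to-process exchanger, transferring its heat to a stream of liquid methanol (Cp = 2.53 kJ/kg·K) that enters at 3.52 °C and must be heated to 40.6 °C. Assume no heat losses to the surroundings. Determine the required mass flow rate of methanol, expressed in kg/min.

ṁ_c = 74.0 kg/min

Heat released by hot stream: Q = 59.7 × 1.97 × (530 − 471) = 6938.9 kJ/min
Energy balance on cold side (adiabatic exchanger): Q = ṁ_c·Cp_c·(T_c,out − T_c,in)
ṁ_c = 6938.9 / [2.53 × (40.6 − 3.52)] = 73.966 kg/min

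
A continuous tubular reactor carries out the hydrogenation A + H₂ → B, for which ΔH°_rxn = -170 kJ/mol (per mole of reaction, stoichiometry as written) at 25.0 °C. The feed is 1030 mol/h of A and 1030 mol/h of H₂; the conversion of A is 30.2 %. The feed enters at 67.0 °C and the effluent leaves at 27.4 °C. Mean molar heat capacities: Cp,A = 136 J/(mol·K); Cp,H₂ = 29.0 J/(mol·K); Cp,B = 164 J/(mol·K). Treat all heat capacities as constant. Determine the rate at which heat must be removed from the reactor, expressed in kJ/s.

Q_out = 16.6 kJ/s

Extent of reaction ξ = 0.302 × 1030 = 311.06 mol/h
Reaction term: ξ·ΔH°_rxn = 311.06 × -170 = -52880 kJ/h
Sensible, feed 67.0→25 °C: -7137.9 kJ/h
Outlet flows (mol/h): A 718.94, H₂ 718.94, B 311.06
Sensible, products 25→27.4 °C: 407.13 kJ/h
Q = ΔH = -59611 kJ/h = -16.559 kW
Heat removed = 16.559 kJ/s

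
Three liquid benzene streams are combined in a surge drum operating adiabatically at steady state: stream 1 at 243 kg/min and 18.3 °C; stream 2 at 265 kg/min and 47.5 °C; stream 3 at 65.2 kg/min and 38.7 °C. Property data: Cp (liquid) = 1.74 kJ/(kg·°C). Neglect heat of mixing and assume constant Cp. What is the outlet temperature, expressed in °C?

T_out = 34.1 °C

No heat crosses the boundary, so H_out = H_in.
Σ ṁᵢCp,ᵢTᵢ = 243×1.74×18.3 + 265×1.74×47.5 + 65.2×1.74×38.7 = 34030
Σ ṁᵢCp,ᵢ = 243×1.74 + 265×1.74 + 65.2×1.74 = 997.37
T_out = 34030 / 997.37 = 34.12 °C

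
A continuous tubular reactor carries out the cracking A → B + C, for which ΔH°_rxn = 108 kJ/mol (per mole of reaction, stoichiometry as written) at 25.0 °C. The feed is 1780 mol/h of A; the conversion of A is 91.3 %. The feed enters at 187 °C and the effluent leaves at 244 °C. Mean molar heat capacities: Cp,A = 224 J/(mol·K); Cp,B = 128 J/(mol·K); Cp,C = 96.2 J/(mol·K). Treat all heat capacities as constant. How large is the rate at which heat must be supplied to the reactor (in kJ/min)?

Extent of reaction ξ = 0.913 × 1780 = 1625.1 mol/h
Reaction term: ξ·ΔH°_rxn = 1625.1 × 108 = 175520 kJ/h
Sensible, feed 187→25 °C: -64593 kJ/h
Outlet flows (mol/h): A 154.86, B 1625.1, C 1625.1
Sensible, products 25→244 °C: 87391 kJ/h
Q = ΔH = 198310 kJ/h = 55.087 kW
Heat supplied = 3305.2 kJ/min

Q_in = 3310 kJ/min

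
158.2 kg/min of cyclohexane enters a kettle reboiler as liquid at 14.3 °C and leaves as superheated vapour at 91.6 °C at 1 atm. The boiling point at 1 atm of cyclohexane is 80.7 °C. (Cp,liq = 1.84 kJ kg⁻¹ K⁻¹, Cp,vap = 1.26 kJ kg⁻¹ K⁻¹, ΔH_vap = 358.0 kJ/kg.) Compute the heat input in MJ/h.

liquid 14.3→80.7 °C: 122.18 kJ/kg
vaporisation at 80.7 °C: 358 kJ/kg
vapour 80.7→91.6 °C: 13.734 kJ/kg
Δh = 122.18 + 358 + 13.734 = 493.91 kJ/kg
Q = ṁ·Δh = 158.2 kg/min × 493.91 kJ/kg = 78137 kJ/min
|Q| = 1302.3 kW = 4688.2 MJ/h

Q = 4690 MJ/h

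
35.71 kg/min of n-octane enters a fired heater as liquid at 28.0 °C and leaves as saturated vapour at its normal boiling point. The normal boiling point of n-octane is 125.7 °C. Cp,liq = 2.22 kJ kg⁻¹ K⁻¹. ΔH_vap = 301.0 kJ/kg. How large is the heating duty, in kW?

Q = 308 kW

liquid 28.0→125.7 °C: 216.89 kJ/kg
vaporisation at 125.7 °C: 301 kJ/kg
Δh = 216.89 + 301 = 517.89 kJ/kg
Q = ṁ·Δh = 35.71 kg/min × 517.89 kJ/kg = 18494 kJ/min
|Q| = 308.23 kW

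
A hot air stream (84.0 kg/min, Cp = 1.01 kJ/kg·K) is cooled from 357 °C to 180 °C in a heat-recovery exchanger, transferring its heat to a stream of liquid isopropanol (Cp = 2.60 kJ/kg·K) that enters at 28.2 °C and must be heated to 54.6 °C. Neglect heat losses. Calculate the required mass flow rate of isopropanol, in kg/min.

ṁ_c = 219 kg/min

Heat released by hot stream: Q = 84.0 × 1.01 × (357 − 180) = 15017 kJ/min
Energy balance on cold side (adiabatic exchanger): Q = ṁ_c·Cp_c·(T_c,out − T_c,in)
ṁ_c = 15017 / [2.60 × (54.6 − 28.2)] = 218.77 kg/min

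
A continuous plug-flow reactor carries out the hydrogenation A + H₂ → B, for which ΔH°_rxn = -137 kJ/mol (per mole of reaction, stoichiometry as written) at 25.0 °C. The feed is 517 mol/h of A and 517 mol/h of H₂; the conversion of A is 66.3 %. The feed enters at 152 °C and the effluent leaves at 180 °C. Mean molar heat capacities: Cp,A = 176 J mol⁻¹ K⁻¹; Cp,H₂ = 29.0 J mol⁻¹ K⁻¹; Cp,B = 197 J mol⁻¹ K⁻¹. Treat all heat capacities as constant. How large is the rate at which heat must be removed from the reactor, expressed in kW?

Q_out = 12.3 kW

Extent of reaction ξ = 0.663 × 517 = 342.77 mol/h
Reaction term: ξ·ΔH°_rxn = 342.77 × -137 = -46960 kJ/h
Sensible, feed 152→25 °C: -13460 kJ/h
Outlet flows (mol/h): A 174.23, H₂ 174.23, B 342.77
Sensible, products 25→180 °C: 16003 kJ/h
Q = ΔH = -44417 kJ/h = -12.338 kW
Heat removed = 12.338 kW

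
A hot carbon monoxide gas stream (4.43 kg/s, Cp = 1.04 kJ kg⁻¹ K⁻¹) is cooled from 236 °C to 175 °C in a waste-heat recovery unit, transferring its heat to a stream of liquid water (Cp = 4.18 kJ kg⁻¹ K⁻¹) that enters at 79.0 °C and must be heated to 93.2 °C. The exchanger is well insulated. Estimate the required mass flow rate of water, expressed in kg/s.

Heat released by hot stream: Q = 4.43 × 1.04 × (236 − 175) = 281.04 kJ/s
Energy balance on cold side (adiabatic exchanger): Q = ṁ_c·Cp_c·(T_c,out − T_c,in)
ṁ_c = 281.04 / [4.18 × (93.2 − 79.0)] = 4.7348 kg/s

ṁ_c = 4.73 kg/s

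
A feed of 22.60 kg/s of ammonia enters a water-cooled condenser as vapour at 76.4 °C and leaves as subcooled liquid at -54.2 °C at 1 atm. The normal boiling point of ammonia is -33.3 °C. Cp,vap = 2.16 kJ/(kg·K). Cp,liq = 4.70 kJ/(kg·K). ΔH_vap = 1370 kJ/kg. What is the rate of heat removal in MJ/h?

vapour 76.4→-33.3 °C: -236.95 kJ/kg
condensation at -33.3 °C: -1370 kJ/kg
liquid -33.3→-54.2 °C: -98.23 kJ/kg
Δh = -236.95 + -1370 + -98.23 = -1705.2 kJ/kg
Q = ṁ·Δh = 22.60 kg/s × -1705.2 kJ/kg = -38537 kJ/s
|Q| = 38537 kW = 138730 MJ/h

Q_c = 139000 MJ/h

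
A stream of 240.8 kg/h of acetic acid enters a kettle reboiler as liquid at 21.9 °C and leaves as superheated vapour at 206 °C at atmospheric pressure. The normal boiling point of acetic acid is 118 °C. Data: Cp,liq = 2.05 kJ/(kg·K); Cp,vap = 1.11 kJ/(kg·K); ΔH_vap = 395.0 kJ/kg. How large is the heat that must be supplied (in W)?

Q = 46100 W

liquid 21.9→118 °C: 197 kJ/kg
vaporisation at 118 °C: 395 kJ/kg
vapour 118→206 °C: 97.68 kJ/kg
Δh = 197 + 395 + 97.68 = 689.68 kJ/kg
Q = ṁ·Δh = 240.8 kg/h × 689.68 kJ/kg = 166080 kJ/h
|Q| = 46.132 kW = 46132 W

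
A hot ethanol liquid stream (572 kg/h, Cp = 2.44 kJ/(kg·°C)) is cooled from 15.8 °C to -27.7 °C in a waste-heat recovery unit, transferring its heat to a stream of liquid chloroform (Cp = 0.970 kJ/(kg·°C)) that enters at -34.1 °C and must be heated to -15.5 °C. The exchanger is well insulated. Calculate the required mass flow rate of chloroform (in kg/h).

Heat released by hot stream: Q = 572 × 2.44 × (15.8 − -27.7) = 60712 kJ/h
Energy balance on cold side (adiabatic exchanger): Q = ṁ_c·Cp_c·(T_c,out − T_c,in)
ṁ_c = 60712 / [0.970 × (-15.5 − -34.1)] = 3365 kg/h

ṁ_c = 3370 kg/h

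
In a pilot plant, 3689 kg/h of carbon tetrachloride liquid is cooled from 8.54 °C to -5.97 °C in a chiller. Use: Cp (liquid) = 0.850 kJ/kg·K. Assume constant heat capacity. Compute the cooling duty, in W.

Q = ṁ·Cp·ΔT = 3689 × 0.850 × (-5.97 − 8.54) = -45498 kJ/h
Converting: 45498 / 3600 s = 12.638 kW
Cooling duty = 12638 W

Q_c = 12600 W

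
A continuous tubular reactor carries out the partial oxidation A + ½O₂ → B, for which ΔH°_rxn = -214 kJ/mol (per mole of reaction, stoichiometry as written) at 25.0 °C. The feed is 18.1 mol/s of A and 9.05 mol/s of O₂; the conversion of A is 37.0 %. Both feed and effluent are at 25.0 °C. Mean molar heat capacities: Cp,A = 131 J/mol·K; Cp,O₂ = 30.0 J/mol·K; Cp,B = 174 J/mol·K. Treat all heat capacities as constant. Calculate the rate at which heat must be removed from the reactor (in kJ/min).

Extent of reaction ξ = 0.370 × 18.1 = 6.697 mol/s
Reaction term: ξ·ΔH°_rxn = 6.697 × -214 = -1433.2 kJ/s
Q = ΔH = -1433.2 kJ/s = -1433.2 kW
Heat removed = 85989 kJ/min

Q_out = 86000 kJ/min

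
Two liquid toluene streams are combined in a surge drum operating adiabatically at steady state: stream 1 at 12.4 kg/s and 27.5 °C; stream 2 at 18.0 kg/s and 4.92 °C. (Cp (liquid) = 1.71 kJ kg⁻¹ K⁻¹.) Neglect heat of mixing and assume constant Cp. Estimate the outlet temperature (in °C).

T_out = 14.1 °C

No heat crosses the boundary, so H_out = H_in.
Σ ṁᵢCp,ᵢTᵢ = 12.4×1.71×27.5 + 18.0×1.71×4.92 = 734.55
Σ ṁᵢCp,ᵢ = 12.4×1.71 + 18.0×1.71 = 51.984
T_out = 734.55 / 51.984 = 14.13 °C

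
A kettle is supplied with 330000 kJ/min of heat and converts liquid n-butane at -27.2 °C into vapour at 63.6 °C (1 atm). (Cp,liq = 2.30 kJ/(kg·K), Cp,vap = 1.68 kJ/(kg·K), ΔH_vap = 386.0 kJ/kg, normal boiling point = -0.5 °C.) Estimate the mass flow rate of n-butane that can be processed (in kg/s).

ṁ = 9.91 kg/s

Δh = 2.30×(-0.5−-27.2) + 386.0 + 1.68×(63.6−-0.5) = 555.1 kJ/kg
Q = 330000 kJ/min = 5500 kJ/s = 5500 kJ/s
ṁ = Q/Δh = 5500 / 555.1 = 9.9082 kg/s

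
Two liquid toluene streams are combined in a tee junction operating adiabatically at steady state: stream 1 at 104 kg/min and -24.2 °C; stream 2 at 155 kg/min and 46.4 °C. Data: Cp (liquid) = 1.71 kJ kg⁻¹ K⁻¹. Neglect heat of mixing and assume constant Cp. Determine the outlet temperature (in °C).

T_out = 18.1 °C

Energy balance with Q = 0: Σ ṁᵢCp,ᵢ(T_out − Tᵢ) = 0
Σ ṁᵢCp,ᵢTᵢ = 104×1.71×-24.2 + 155×1.71×46.4 = 7994.6
Σ ṁᵢCp,ᵢ = 104×1.71 + 155×1.71 = 442.89
T_out = 7994.6 / 442.89 = 18.051 °C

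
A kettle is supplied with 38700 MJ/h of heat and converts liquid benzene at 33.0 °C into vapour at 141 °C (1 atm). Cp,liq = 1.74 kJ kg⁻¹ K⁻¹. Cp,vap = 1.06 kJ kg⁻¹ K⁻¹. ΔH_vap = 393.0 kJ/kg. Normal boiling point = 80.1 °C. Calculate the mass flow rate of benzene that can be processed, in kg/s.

ṁ = 19.9 kg/s

Δh = 1.74×(80.1−33.0) + 393.0 + 1.06×(141−80.1) = 539.51 kJ/kg
Q = 38700 MJ/h = 10750 kJ/s = 10750 kJ/s
ṁ = Q/Δh = 10750 / 539.51 = 19.926 kg/s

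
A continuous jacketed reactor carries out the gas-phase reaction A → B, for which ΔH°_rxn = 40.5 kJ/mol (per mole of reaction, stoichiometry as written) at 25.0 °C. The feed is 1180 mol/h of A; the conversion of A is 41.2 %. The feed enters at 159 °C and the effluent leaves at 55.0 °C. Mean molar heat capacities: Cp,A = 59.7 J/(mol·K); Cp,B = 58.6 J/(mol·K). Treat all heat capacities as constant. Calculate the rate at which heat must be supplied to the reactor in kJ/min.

Extent of reaction ξ = 0.412 × 1180 = 486.16 mol/h
Reaction term: ξ·ΔH°_rxn = 486.16 × 40.5 = 19689 kJ/h
Sensible, feed 159→25 °C: -9439.8 kJ/h
Outlet flows (mol/h): A 693.84, B 486.16
Sensible, products 25→55.0 °C: 2097.3 kJ/h
Q = ΔH = 12347 kJ/h = 3.4297 kW
Heat supplied = 205.78 kJ/min

Q_in = 206 kJ/min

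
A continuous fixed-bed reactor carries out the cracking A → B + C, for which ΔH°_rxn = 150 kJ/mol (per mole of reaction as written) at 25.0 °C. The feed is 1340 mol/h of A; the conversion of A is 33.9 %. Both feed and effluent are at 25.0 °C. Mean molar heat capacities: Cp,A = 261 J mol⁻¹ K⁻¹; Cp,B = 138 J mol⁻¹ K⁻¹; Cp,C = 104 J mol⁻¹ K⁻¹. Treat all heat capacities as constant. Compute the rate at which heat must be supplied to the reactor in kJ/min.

Q_in = 1140 kJ/min

Extent of reaction ξ = 0.339 × 1340 = 454.26 mol/h
Reaction term: ξ·ΔH°_rxn = 454.26 × 150 = 68139 kJ/h
Q = ΔH = 68139 kJ/h = 18.927 kW
Heat supplied = 1135.6 kJ/min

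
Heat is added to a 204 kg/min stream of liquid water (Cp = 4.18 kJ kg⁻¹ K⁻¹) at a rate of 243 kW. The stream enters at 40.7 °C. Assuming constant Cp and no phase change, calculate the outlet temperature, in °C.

Q = 243 kW = 14580 kJ/min
ΔT = Q/(ṁ·Cp) = 14580/(204×4.18) = 17.098 K
T_out = 40.7 + 17.098 = 57.798 °C

T_out = 57.8 °C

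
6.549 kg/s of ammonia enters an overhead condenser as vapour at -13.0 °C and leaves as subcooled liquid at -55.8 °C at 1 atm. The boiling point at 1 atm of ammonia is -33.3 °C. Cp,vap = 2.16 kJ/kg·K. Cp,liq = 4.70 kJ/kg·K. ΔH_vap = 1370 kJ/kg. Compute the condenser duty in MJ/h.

Q_c = 35800 MJ/h

vapour -13.0→-33.3 °C: -43.848 kJ/kg
condensation at -33.3 °C: -1370 kJ/kg
liquid -33.3→-55.8 °C: -105.75 kJ/kg
Δh = -43.848 + -1370 + -105.75 = -1519.6 kJ/kg
Q = ṁ·Δh = 6.549 kg/s × -1519.6 kJ/kg = -9951.8 kJ/s
|Q| = 9951.8 kW = 35827 MJ/h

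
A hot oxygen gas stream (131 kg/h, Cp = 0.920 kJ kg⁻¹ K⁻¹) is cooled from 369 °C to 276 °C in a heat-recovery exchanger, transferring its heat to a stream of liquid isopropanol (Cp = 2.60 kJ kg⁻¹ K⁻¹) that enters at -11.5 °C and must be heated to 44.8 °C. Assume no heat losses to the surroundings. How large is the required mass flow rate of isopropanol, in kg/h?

Heat released by hot stream: Q = 131 × 0.920 × (369 − 276) = 11208 kJ/h
Energy balance on cold side (adiabatic exchanger): Q = ṁ_c·Cp_c·(T_c,out − T_c,in)
ṁ_c = 11208 / [2.60 × (44.8 − -11.5)] = 76.57 kg/h

ṁ_c = 76.6 kg/h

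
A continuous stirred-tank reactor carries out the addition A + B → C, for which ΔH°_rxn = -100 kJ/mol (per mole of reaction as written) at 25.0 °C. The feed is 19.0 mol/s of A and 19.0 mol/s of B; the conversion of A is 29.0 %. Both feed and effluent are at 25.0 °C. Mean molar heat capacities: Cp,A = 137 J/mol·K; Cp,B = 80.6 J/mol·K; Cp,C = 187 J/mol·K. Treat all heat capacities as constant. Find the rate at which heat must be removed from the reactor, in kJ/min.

Q_out = 33100 kJ/min

Extent of reaction ξ = 0.290 × 19.0 = 5.51 mol/s
Reaction term: ξ·ΔH°_rxn = 5.51 × -100 = -551 kJ/s
Q = ΔH = -551 kJ/s = -551 kW
Heat removed = 33060 kJ/min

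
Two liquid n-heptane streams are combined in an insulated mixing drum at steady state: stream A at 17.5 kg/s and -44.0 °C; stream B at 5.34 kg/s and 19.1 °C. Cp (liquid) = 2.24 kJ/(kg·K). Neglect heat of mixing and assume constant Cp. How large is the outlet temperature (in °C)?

T_out = -29.2 °C

Energy balance with Q = 0: Σ ṁᵢCp,ᵢ(T_out − Tᵢ) = 0
Σ ṁᵢCp,ᵢTᵢ = 17.5×2.24×-44.0 + 5.34×2.24×19.1 = -1496.3
Σ ṁᵢCp,ᵢ = 17.5×2.24 + 5.34×2.24 = 51.162
T_out = -1496.3 / 51.162 = -29.247 °C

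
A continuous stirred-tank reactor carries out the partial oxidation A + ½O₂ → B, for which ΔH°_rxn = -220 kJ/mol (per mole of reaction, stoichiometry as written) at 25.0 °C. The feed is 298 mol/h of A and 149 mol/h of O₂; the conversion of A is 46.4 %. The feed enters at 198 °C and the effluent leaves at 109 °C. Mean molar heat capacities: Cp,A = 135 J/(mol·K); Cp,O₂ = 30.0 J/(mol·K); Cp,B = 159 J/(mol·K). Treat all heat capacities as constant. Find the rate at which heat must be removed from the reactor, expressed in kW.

Extent of reaction ξ = 0.464 × 298 = 138.27 mol/h
Reaction term: ξ·ΔH°_rxn = 138.27 × -220 = -30420 kJ/h
Sensible, feed 198→25 °C: -7733.1 kJ/h
Outlet flows (mol/h): A 159.73, O₂ 79.864, B 138.27
Sensible, products 25→109 °C: 3859.3 kJ/h
Q = ΔH = -34294 kJ/h = -9.526 kW
Heat removed = 9.526 kW

Q_out = 9.53 kW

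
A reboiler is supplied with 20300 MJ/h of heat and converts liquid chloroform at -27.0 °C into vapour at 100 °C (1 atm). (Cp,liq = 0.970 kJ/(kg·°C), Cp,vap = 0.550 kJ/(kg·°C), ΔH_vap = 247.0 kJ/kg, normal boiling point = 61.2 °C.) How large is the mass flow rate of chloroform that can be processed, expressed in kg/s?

Δh = 0.970×(61.2−-27.0) + 247.0 + 0.550×(100−61.2) = 353.89 kJ/kg
Q = 20300 MJ/h = 5638.9 kJ/s = 5638.9 kJ/s
ṁ = Q/Δh = 5638.9 / 353.89 = 15.934 kg/s

ṁ = 15.9 kg/s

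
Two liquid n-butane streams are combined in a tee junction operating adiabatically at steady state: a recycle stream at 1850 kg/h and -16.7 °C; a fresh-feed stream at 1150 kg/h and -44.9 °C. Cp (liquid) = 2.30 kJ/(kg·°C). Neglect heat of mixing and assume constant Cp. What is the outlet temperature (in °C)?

Adiabatic, steady state ⇒ Σ ṁᵢCp,ᵢ(T_out − Tᵢ) = 0
T_out = Σ ṁᵢCp,ᵢTᵢ / Σ ṁᵢCp,ᵢ
      = -189820 / 6900 = -27.51 °C

T_out = -27.5 °C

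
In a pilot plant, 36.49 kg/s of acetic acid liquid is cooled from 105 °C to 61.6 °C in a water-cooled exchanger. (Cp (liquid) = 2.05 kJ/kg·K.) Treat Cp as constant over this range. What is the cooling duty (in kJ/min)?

Q_c = 195000 kJ/min

Q = ṁ·Cp·ΔT = 36.49 × 2.05 × (61.6 − 105) = -3246.5 kJ/s
Cooling duty = 194790 kJ/min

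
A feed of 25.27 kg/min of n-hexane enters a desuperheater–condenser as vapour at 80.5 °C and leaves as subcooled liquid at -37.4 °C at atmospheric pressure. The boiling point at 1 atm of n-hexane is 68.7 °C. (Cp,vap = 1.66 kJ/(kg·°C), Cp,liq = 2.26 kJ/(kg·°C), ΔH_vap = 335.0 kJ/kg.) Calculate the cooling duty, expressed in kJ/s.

vapour 80.5→68.7 °C: -19.588 kJ/kg
condensation at 68.7 °C: -335 kJ/kg
liquid 68.7→-37.4 °C: -239.79 kJ/kg
Δh = -19.588 + -335 + -239.79 = -594.37 kJ/kg
Q = ṁ·Δh = 25.27 kg/min × -594.37 kJ/kg = -15020 kJ/min
|Q| = 250.33 kW

Q_c = 250 kJ/s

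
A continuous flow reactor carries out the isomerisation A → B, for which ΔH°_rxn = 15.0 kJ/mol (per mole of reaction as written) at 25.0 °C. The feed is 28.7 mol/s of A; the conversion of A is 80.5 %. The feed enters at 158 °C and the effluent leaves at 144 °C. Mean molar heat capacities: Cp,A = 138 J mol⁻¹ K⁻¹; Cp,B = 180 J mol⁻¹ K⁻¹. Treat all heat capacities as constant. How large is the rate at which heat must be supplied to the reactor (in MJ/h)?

Q_in = 1460 MJ/h

Extent of reaction ξ = 0.805 × 28.7 = 23.104 mol/s
Reaction term: ξ·ΔH°_rxn = 23.104 × 15.0 = 346.55 kJ/s
Sensible, feed 158→25 °C: -526.76 kJ/s
Outlet flows (mol/s): A 5.5965, B 23.104
Sensible, products 25→144 °C: 586.78 kJ/s
Q = ΔH = 406.58 kJ/s = 406.58 kW
Heat supplied = 1463.7 MJ/h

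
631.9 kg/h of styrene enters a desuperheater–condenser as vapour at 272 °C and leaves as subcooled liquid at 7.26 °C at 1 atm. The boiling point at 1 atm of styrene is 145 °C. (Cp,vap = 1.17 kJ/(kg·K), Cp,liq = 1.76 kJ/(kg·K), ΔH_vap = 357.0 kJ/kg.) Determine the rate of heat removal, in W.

Q_c = 131000 W

vapour 272→145 °C: -148.59 kJ/kg
condensation at 145 °C: -357 kJ/kg
liquid 145→7.26 °C: -242.42 kJ/kg
Δh = -148.59 + -357 + -242.42 = -748.01 kJ/kg
Q = ṁ·Δh = 631.9 kg/h × -748.01 kJ/kg = -472670 kJ/h
|Q| = 131.3 kW = 131300 W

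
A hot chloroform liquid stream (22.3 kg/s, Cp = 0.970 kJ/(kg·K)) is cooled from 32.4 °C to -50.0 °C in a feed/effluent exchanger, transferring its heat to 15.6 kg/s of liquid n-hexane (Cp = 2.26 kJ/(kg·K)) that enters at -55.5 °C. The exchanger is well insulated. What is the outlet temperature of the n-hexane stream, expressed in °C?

Heat released by hot stream: Q = 22.3 × 0.970 × (32.4 − -50.0) = 1782.4 kJ/s
Energy balance on cold side (adiabatic exchanger): Q = ṁ_c·Cp_c·(T_c,out − T_c,in)
T_c,out = -55.5 + 1782.4/(15.6 × 2.26) = -4.9442 °C

T_c,out = -4.94 °C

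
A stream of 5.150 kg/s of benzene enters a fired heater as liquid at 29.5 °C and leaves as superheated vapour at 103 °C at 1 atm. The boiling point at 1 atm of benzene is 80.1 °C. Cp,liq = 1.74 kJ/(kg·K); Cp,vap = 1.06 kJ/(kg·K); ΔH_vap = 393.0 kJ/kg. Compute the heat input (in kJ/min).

Q = 156000 kJ/min

liquid 29.5→80.1 °C: 88.044 kJ/kg
vaporisation at 80.1 °C: 393 kJ/kg
vapour 80.1→103 °C: 24.274 kJ/kg
Δh = 88.044 + 393 + 24.274 = 505.32 kJ/kg
Q = ṁ·Δh = 5.150 kg/s × 505.32 kJ/kg = 2602.4 kJ/s
|Q| = 2602.4 kW = 156140 kJ/min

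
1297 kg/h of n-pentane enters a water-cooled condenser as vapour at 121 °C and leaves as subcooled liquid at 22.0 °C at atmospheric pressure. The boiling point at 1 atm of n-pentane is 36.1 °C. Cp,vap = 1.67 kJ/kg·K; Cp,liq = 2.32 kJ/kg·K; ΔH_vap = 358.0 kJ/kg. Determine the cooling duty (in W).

Q_c = 192000 W

vapour 121→36.1 °C: -141.78 kJ/kg
condensation at 36.1 °C: -358 kJ/kg
liquid 36.1→22.0 °C: -32.712 kJ/kg
Δh = -141.78 + -358 + -32.712 = -532.5 kJ/kg
Q = ṁ·Δh = 1297 kg/h × -532.5 kJ/kg = -690650 kJ/h
|Q| = 191.85 kW = 191850 W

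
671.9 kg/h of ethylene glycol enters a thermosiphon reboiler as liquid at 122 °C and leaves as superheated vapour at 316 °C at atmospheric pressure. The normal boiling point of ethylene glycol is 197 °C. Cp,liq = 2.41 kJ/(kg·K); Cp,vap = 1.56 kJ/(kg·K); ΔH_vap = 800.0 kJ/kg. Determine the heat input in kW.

liquid 122→197 °C: 180.75 kJ/kg
vaporisation at 197 °C: 800 kJ/kg
vapour 197→316 °C: 185.64 kJ/kg
Δh = 180.75 + 800 + 185.64 = 1166.4 kJ/kg
Q = ṁ·Δh = 671.9 kg/h × 1166.4 kJ/kg = 783700 kJ/h
|Q| = 217.69 kW

Q = 218 kW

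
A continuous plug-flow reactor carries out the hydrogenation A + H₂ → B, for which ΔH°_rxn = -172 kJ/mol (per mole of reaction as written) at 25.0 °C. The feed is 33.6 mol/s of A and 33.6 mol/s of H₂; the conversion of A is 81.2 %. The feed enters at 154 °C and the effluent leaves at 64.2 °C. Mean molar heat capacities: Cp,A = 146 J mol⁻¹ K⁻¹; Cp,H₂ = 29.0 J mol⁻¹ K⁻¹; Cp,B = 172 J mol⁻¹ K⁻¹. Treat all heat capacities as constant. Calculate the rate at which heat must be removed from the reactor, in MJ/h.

Extent of reaction ξ = 0.812 × 33.6 = 27.283 mol/s
Reaction term: ξ·ΔH°_rxn = 27.283 × -172 = -4692.7 kJ/s
Sensible, feed 154→25 °C: -758.52 kJ/s
Outlet flows (mol/s): A 6.3168, H₂ 6.3168, B 27.283
Sensible, products 25→64.2 °C: 227.29 kJ/s
Q = ΔH = -5223.9 kJ/s = -5223.9 kW
Heat removed = 18806 MJ/h

Q_out = 18800 MJ/h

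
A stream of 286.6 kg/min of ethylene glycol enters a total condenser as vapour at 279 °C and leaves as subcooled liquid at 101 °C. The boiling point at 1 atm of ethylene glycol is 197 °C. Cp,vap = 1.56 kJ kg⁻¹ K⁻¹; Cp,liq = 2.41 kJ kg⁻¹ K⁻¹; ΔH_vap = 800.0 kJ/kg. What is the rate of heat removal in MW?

Q_c = 5.54 MW

vapour 279→197 °C: -127.92 kJ/kg
condensation at 197 °C: -800 kJ/kg
liquid 197→101 °C: -231.36 kJ/kg
Δh = -127.92 + -800 + -231.36 = -1159.3 kJ/kg
Q = ṁ·Δh = 286.6 kg/min × -1159.3 kJ/kg = -332250 kJ/min
|Q| = 5537.5 kW = 5.5375 MW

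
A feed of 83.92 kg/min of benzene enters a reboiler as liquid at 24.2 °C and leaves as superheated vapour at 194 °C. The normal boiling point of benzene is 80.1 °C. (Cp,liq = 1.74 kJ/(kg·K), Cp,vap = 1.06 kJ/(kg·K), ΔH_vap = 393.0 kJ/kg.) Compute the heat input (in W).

Q = 855000 W

liquid 24.2→80.1 °C: 97.266 kJ/kg
vaporisation at 80.1 °C: 393 kJ/kg
vapour 80.1→194 °C: 120.73 kJ/kg
Δh = 97.266 + 393 + 120.73 = 611 kJ/kg
Q = ṁ·Δh = 83.92 kg/min × 611 kJ/kg = 51275 kJ/min
|Q| = 854.59 kW = 854590 W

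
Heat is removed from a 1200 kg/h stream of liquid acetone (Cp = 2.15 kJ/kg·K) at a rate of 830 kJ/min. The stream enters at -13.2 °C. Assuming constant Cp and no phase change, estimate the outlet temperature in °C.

T_out = -32.5 °C

Q = 830 kJ/min = 49800 kJ/h
ΔT = Q/(ṁ·Cp) = 49800/(1200×2.15) = 19.302 K
T_out = -13.2 − 19.302 = -32.502 °C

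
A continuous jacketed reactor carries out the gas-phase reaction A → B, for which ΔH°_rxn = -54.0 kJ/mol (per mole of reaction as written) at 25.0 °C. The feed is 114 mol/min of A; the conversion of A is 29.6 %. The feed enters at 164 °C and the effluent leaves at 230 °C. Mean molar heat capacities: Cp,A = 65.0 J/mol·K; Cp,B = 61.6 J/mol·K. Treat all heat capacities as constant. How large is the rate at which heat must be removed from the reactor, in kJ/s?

Q_out = 22.6 kJ/s

Extent of reaction ξ = 0.296 × 114 = 33.744 mol/min
Reaction term: ξ·ΔH°_rxn = 33.744 × -54.0 = -1822.2 kJ/min
Sensible, feed 164→25 °C: -1030 kJ/min
Outlet flows (mol/min): A 80.256, B 33.744
Sensible, products 25→230 °C: 1495.5 kJ/min
Q = ΔH = -1356.6 kJ/min = -22.611 kW
Heat removed = 22.611 kJ/s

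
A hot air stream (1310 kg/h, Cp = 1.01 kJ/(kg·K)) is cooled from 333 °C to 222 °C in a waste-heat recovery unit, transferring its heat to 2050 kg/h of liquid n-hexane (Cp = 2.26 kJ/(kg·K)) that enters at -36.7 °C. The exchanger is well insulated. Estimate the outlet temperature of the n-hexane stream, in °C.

T_c,out = -5.00 °C

Heat released by hot stream: Q = 1310 × 1.01 × (333 − 222) = 146860 kJ/h
Energy balance on cold side (adiabatic exchanger): Q = ṁ_c·Cp_c·(T_c,out − T_c,in)
T_c,out = -36.7 + 146860/(2050 × 2.26) = -5.0004 °C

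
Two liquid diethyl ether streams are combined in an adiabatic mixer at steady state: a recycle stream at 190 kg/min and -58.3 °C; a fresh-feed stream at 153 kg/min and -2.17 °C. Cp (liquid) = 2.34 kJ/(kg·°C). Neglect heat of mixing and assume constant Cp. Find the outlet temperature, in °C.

No heat crosses the boundary, so H_out = H_in.
Σ ṁᵢCp,ᵢTᵢ = 190×2.34×-58.3 + 153×2.34×-2.17 = -26697
Σ ṁᵢCp,ᵢ = 190×2.34 + 153×2.34 = 802.62
T_out = -26697 / 802.62 = -33.262 °C

T_out = -33.3 °C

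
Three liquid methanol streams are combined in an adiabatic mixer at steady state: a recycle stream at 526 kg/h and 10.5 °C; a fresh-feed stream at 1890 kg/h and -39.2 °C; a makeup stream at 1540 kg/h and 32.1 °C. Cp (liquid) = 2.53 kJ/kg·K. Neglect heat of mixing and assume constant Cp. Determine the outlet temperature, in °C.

Adiabatic, steady state ⇒ Σ ṁᵢCp,ᵢ(T_out − Tᵢ) = 0
Σ ṁᵢCp,ᵢTᵢ = 526×2.53×10.5 + 1890×2.53×-39.2 + 1540×2.53×32.1 = -48401
Σ ṁᵢCp,ᵢ = 526×2.53 + 1890×2.53 + 1540×2.53 = 10009
T_out = -48401 / 10009 = -4.8359 °C

T_out = -4.84 °C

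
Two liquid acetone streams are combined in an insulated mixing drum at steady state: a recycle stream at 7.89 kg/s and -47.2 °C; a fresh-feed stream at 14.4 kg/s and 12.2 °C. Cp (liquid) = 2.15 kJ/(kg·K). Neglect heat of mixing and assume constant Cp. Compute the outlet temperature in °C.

T_out = -8.83 °C

Energy balance with Q = 0: Σ ṁᵢCp,ᵢ(T_out − Tᵢ) = 0
Σ ṁᵢCp,ᵢTᵢ = 7.89×2.15×-47.2 + 14.4×2.15×12.2 = -422.97
Σ ṁᵢCp,ᵢ = 7.89×2.15 + 14.4×2.15 = 47.924
T_out = -422.97 / 47.924 = -8.8258 °C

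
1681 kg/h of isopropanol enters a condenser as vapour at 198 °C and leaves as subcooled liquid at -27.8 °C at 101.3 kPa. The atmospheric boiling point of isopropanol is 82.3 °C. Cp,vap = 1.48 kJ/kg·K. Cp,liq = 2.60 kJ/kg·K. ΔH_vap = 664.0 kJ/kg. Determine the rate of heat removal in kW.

Q_c = 524 kW

vapour 198→82.3 °C: -171.24 kJ/kg
condensation at 82.3 °C: -664 kJ/kg
liquid 82.3→-27.8 °C: -286.26 kJ/kg
Δh = -171.24 + -664 + -286.26 = -1121.5 kJ/kg
Q = ṁ·Δh = 1681 kg/h × -1121.5 kJ/kg = -1.8852e+06 kJ/h
|Q| = 523.68 kW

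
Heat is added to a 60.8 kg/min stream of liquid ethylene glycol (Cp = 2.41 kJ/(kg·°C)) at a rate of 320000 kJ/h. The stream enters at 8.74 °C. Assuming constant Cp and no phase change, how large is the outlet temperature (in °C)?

T_out = 45.1 °C

Q = 320000 kJ/h = 5333.3 kJ/min
ΔT = Q/(ṁ·Cp) = 5333.3/(60.8×2.41) = 36.398 K
T_out = 8.74 + 36.398 = 45.138 °C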